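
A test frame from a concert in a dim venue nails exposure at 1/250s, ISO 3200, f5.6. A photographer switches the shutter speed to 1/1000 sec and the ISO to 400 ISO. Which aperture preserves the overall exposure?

f/1.0

Shutter speed: 1/250 → 1/500 → 1/1000 — 2 stops faster (darker).
ISO: 3200 → 1600 → 800 → 400 — 3 stops lower (darker).
Net change so far: 5 stops darker. Offset with the aperture: f/5.6 → f/4 → f/2.8 → f/2 → f/1.4 → f/1.0.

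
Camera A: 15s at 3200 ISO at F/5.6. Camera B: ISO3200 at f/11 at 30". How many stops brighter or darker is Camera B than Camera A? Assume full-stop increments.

1 stop darker

Aperture: f/5.6 → f/8 → f/11 — 2 stops narrower (darker).
Shutter speed: 15 → 30 — 1 stop slower (brighter).
ISO: unchanged.
Net: −2 +1 = −1 stop.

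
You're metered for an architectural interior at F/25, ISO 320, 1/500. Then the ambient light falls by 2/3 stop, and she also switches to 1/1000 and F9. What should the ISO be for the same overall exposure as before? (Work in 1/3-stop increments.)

Scene light: 2/3 stop darker.
Shutter speed: 1/500 → 1/640 → 1/800 → 1/1000 — 1 stop shorter (darker).
Aperture: f/25 → f/22 → f/20 → f/18 → f/16 → f/14 → f/13 → f/11 → f/10 → f/9 — 3 stops opened up (brighter).
Net so far: 1 1/3 stops brighter. ISO: 320 → 250 → 200 → 160 → 125.

ISO 125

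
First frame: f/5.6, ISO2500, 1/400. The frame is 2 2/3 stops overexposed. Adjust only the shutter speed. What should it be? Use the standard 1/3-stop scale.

Overexposed by 2 2/3 stops → need 2 2/3 stops darker.
Shutter speed: 1/400 → 1/500 → 1/640 → 1/800 → 1/1000 → 1/1250 → 1/1600 → 1/2000 → 1/2500.

1/2500s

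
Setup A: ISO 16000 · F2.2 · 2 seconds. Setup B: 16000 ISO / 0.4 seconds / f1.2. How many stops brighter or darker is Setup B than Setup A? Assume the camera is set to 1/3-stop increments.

Aperture: f/2.2 → f/2 → f/1.8 → f/1.6 → f/1.4 → f/1.2 — 1 2/3 stops opened up (brighter).
Shutter speed: 2 → 1.6 → 1.3 → 1 → 0.8 → 0.6 → 0.5 → 0.4 — 2 1/3 stops shorter (darker).
ISO: unchanged.
Net: +1 2/3 −2 1/3 = −2/3 stops.

2/3 stop darker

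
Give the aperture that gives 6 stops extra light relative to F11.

f/1.4

Aperture: f/11 → f/8 → f/5.6 → f/4 → f/2.8 → f/2 → f/1.4 — 6 stops opened up (brighter).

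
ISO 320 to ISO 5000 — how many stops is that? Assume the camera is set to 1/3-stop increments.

320 → 400 → 500 → 640 → 800 → 1000 → 1250 → 1600 → 2000 → 2500 → 3200 → 4000 → 5000 — count the steps: 12 third-stops = 4 stops.

4 stops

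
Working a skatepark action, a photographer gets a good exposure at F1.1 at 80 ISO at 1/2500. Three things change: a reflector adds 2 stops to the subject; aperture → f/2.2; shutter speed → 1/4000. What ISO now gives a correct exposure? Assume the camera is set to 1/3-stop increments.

Scene light: 2 stops brighter.
Aperture: f/1.1 → f/1.2 → f/1.4 → f/1.6 → f/1.8 → f/2 → f/2.2 — 2 stops smaller aperture (darker).
Shutter speed: 1/2500 → 1/3200 → 1/4000 — 2/3 stop faster (darker).
Net so far: 2/3 stop darker. ISO: 80 → 100 → 125.

ISO 125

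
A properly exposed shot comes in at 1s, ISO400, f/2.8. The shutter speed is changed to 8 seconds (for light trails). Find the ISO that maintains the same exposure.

Shutter speed: 1 → 2 → 4 → 8 — 3 stops longer (brighter).
Need 3 stops darker from the ISO: 400 → 200 → 100 → 50.

ISO 50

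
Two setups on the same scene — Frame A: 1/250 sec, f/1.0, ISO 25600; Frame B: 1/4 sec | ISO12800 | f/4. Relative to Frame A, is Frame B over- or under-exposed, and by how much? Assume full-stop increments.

Aperture: f/1.0 → f/1.4 → f/2 → f/2.8 → f/4 — 4 stops stopped down (darker).
Shutter speed: 1/250 → 1/125 → 1/60 → 1/30 → 1/15 → 1/8 → 1/4 — 6 stops slower (brighter).
ISO: 25600 → 12800 — 1 stop lower (darker).
Net: −4 +6 −1 = +1 stop.

1 stop brighter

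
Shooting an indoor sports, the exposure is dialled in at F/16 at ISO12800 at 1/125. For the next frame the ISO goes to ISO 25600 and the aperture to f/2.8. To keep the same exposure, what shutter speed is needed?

ISO: 12800 → 25600 — 1 stop higher (brighter).
Aperture: f/16 → f/11 → f/8 → f/5.6 → f/4 → f/2.8 — 5 stops larger aperture (brighter).
Net change so far: 6 stops brighter. Offset with the shutter speed: 1/125 → 1/250 → 1/500 → 1/1000 → 1/2000 → 1/4000 → 1/8000.

1/8000s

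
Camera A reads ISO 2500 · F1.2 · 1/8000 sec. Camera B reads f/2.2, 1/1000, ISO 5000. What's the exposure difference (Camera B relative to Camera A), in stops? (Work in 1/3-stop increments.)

Aperture: f/1.2 → f/1.4 → f/1.6 → f/1.8 → f/2 → f/2.2 — 1 2/3 stops stopped down (darker).
Shutter speed: 1/8000 → 1/6400 → 1/5000 → 1/4000 → 1/3200 → 1/2500 → 1/2000 → 1/1600 → 1/1250 → 1/1000 — 3 stops slower (brighter).
ISO: 2500 → 3200 → 4000 → 5000 — 1 stop higher (brighter).
Net: −1 2/3 +3 +1 = +2 1/3 stops.

2 1/3 stops brighter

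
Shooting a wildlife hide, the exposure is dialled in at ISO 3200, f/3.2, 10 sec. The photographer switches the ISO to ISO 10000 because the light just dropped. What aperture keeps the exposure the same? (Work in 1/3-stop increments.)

ISO: 3200 → 4000 → 5000 → 6400 → 8000 → 10000 — 1 2/3 stops higher (brighter).
Need 1 2/3 stops darker from the aperture: f/3.2 → f/3.5 → f/4 → f/4.5 → f/5 → f/5.6.

f/5.6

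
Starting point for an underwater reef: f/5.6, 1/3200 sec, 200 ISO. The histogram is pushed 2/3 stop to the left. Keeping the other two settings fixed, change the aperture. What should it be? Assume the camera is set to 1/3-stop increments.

f/4.5

Underexposed by 2/3 stop → need 2/3 stop brighter.
Aperture: f/5.6 → f/5 → f/4.5.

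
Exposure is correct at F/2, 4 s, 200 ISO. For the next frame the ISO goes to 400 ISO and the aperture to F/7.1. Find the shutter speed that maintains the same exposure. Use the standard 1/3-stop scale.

ISO: 200 → 250 → 320 → 400 — 1 stop raised (brighter).
Aperture: f/2 → f/2.2 → f/2.5 → f/2.8 → f/3.2 → f/3.5 → f/4 → f/4.5 → f/5 → f/5.6 → f/6.3 → f/7.1 — 3 2/3 stops narrower (darker).
Net change so far: 2 2/3 stops darker. Offset with the shutter speed: 4 → 5 → 6 → 8 → 10 → 13 → 15 → 20 → 25.

25 s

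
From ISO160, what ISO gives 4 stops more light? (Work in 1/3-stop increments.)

ISO 2500

ISO: 160 → 200 → 250 → 320 → 400 → 500 → 640 → 800 → 1000 → 1250 → 1600 → 2000 → 2500 — 4 stops raised (brighter).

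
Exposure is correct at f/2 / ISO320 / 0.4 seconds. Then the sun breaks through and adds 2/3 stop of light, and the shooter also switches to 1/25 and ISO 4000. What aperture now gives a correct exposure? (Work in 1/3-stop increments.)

f/2.8

Scene light: 2/3 stop brighter.
Shutter speed: 0.4 → 0.3 → 1/4 → 1/5 → 1/6 → 1/8 → 1/10 → 1/13 → 1/15 → 1/20 → 1/25 — 3 1/3 stops faster (darker).
ISO: 320 → 400 → 500 → 640 → 800 → 1000 → 1250 → 1600 → 2000 → 2500 → 3200 → 4000 — 3 2/3 stops higher (brighter).
Net so far: 1 stop brighter. Aperture: f/2 → f/2.2 → f/2.5 → f/2.8.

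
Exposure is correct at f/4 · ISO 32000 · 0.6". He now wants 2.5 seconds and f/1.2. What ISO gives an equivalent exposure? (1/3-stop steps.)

Shutter speed: 0.6 → 0.8 → 1 → 1.3 → 1.6 → 2 → 2.5 — 2 stops longer (brighter).
Aperture: f/4 → f/3.5 → f/3.2 → f/2.8 → f/2.5 → f/2.2 → f/2 → f/1.8 → f/1.6 → f/1.4 → f/1.2 — 3 1/3 stops larger aperture (brighter).
Net change so far: 5 1/3 stops brighter. Offset with the ISO: 32000 → 25600 → 20000 → 16000 → 12800 → 10000 → 8000 → 6400 → 5000 → 4000 → 3200 → 2500 → 2000 → 1600 → 1250 → 1000 → 800.

ISO 800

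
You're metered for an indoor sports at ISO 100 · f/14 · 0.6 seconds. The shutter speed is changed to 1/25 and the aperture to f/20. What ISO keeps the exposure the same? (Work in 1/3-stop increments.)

ISO 3200

Shutter speed: 0.6 → 0.5 → 0.4 → 0.3 → 1/4 → 1/5 → 1/6 → 1/8 → 1/10 → 1/13 → 1/15 → 1/20 → 1/25 — 4 stops shorter (darker).
Aperture: f/14 → f/16 → f/18 → f/20 — 1 stop narrower (darker).
Net change so far: 5 stops darker. Offset with the ISO: 100 → 125 → 160 → 200 → 250 → 320 → 400 → 500 → 640 → 800 → 1000 → 1250 → 1600 → 2000 → 2500 → 3200.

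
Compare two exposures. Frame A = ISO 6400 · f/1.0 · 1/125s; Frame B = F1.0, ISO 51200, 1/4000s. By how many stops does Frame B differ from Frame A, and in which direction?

2 stops darker

Aperture: unchanged.
Shutter speed: 1/125 → 1/250 → 1/500 → 1/1000 → 1/2000 → 1/4000 — 5 stops faster (darker).
ISO: 6400 → 12800 → 25600 → 51200 — 3 stops raised (brighter).
Net: −5 +3 = −2 stops.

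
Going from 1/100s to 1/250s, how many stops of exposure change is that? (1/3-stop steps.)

1/100 → 1/125 → 1/160 → 1/200 → 1/250 — count the steps: 4 third-stops = 1 1/3 stops.

1 1/3 stops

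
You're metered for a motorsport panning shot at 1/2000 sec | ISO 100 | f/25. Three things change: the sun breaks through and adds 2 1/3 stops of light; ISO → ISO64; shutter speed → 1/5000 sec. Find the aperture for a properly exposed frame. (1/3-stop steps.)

f/29

Scene light: 2 1/3 stops brighter.
ISO: 100 → 80 → 64 — 2/3 stop lower (darker).
Shutter speed: 1/2000 → 1/2500 → 1/3200 → 1/4000 → 1/5000 — 1 1/3 stops shorter (darker).
Net so far: 1/3 stop brighter. Aperture: f/25 → f/29.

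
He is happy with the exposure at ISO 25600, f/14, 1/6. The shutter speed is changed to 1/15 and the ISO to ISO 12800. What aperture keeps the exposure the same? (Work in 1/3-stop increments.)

Shutter speed: 1/6 → 1/8 → 1/10 → 1/13 → 1/15 — 1 1/3 stops shorter (darker).
ISO: 25600 → 20000 → 16000 → 12800 — 1 stop lower (darker).
Net change so far: 2 1/3 stops darker. Offset with the aperture: f/14 → f/13 → f/11 → f/10 → f/9 → f/8 → f/7.1 → f/6.3.

f/6.3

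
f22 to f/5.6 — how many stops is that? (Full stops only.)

4 stops

f/22 → f/16 → f/11 → f/8 → f/5.6 — count the steps: 4 stops.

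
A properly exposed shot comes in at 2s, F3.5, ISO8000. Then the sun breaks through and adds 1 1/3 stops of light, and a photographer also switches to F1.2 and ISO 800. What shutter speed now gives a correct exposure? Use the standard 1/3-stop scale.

Scene light: 1 1/3 stops brighter.
Aperture: f/3.5 → f/3.2 → f/2.8 → f/2.5 → f/2.2 → f/2 → f/1.8 → f/1.6 → f/1.4 → f/1.2 — 3 stops larger aperture (brighter).
ISO: 8000 → 6400 → 5000 → 4000 → 3200 → 2500 → 2000 → 1600 → 1250 → 1000 → 800 — 3 1/3 stops dropped (darker).
Net so far: 1 stop brighter. Shutter speed: 2 → 1.6 → 1.3 → 1.

1 s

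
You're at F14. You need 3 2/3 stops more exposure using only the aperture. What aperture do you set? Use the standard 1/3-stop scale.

Aperture: f/14 → f/13 → f/11 → f/10 → f/9 → f/8 → f/7.1 → f/6.3 → f/5.6 → f/5 → f/4.5 → f/4 — 3 2/3 stops wider (brighter).

f/4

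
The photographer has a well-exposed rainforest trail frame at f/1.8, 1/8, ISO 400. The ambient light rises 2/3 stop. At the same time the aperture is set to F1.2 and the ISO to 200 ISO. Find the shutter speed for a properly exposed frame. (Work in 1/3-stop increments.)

Scene light: 2/3 stop brighter.
Aperture: f/1.8 → f/1.6 → f/1.4 → f/1.2 — 1 stop wider (brighter).
ISO: 400 → 320 → 250 → 200 — 1 stop dropped (darker).
Net so far: 2/3 stop brighter. Shutter speed: 1/8 → 1/10 → 1/13.

1/13s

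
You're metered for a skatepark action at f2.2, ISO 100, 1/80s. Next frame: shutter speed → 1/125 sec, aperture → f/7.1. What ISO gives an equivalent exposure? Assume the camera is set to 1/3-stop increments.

Shutter speed: 1/80 → 1/100 → 1/125 — 2/3 stop shorter (darker).
Aperture: f/2.2 → f/2.5 → f/2.8 → f/3.2 → f/3.5 → f/4 → f/4.5 → f/5 → f/5.6 → f/6.3 → f/7.1 — 3 1/3 stops stopped down (darker).
Net change so far: 4 stops darker. Offset with the ISO: 100 → 125 → 160 → 200 → 250 → 320 → 400 → 500 → 640 → 800 → 1000 → 1250 → 1600.

ISO 1600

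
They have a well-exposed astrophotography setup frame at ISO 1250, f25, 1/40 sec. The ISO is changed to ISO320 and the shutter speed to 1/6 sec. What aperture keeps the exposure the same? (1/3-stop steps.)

ISO: 1250 → 1000 → 800 → 640 → 500 → 400 → 320 — 2 stops lower (darker).
Shutter speed: 1/40 → 1/30 → 1/25 → 1/20 → 1/15 → 1/13 → 1/10 → 1/8 → 1/6 — 2 2/3 stops slower (brighter).
Net change so far: 2/3 stop brighter. Offset with the aperture: f/25 → f/29 → f/32.

f/32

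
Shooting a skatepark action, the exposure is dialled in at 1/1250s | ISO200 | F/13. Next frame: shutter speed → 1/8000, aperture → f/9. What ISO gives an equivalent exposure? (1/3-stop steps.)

ISO 640

Shutter speed: 1/1250 → 1/1600 → 1/2000 → 1/2500 → 1/3200 → 1/4000 → 1/5000 → 1/6400 → 1/8000 — 2 2/3 stops shorter (darker).
Aperture: f/13 → f/11 → f/10 → f/9 — 1 stop opened up (brighter).
Net change so far: 1 2/3 stops darker. Offset with the ISO: 200 → 250 → 320 → 400 → 500 → 640.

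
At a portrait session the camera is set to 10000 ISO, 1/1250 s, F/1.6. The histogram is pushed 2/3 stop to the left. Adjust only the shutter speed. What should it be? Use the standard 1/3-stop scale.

Underexposed by 2/3 stop → need 2/3 stop brighter.
Shutter speed: 1/1250 → 1/1000 → 1/800.

1/800s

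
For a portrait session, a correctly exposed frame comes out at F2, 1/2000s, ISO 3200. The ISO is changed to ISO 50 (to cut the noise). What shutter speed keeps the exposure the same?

1/30s

ISO: 3200 → 1600 → 800 → 400 → 200 → 100 → 50 — 6 stops lower (darker).
Need 6 stops brighter from the shutter speed: 1/2000 → 1/1000 → 1/500 → 1/250 → 1/125 → 1/60 → 1/30.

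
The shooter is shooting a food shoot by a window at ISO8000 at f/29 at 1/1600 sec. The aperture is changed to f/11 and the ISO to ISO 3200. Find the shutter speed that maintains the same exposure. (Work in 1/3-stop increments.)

1/4000s

Aperture: f/29 → f/25 → f/22 → f/20 → f/18 → f/16 → f/14 → f/13 → f/11 — 2 2/3 stops wider (brighter).
ISO: 8000 → 6400 → 5000 → 4000 → 3200 — 1 1/3 stops dropped (darker).
Net change so far: 1 1/3 stops brighter. Offset with the shutter speed: 1/1600 → 1/2000 → 1/2500 → 1/3200 → 1/4000.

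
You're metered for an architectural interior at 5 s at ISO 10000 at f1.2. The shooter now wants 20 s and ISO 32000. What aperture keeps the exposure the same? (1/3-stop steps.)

Shutter speed: 5 → 6 → 8 → 10 → 13 → 15 → 20 — 2 stops longer (brighter).
ISO: 10000 → 12800 → 16000 → 20000 → 25600 → 32000 — 1 2/3 stops higher (brighter).
Net change so far: 3 2/3 stops brighter. Offset with the aperture: f/1.2 → f/1.4 → f/1.6 → f/1.8 → f/2 → f/2.2 → f/2.5 → f/2.8 → f/3.2 → f/3.5 → f/4 → f/4.5.

f/4.5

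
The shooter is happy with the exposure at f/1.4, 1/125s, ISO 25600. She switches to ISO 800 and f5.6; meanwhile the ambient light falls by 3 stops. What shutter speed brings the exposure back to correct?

30 s

Scene light: 3 stops darker.
ISO: 25600 → 12800 → 6400 → 3200 → 1600 → 800 — 5 stops dropped (darker).
Aperture: f/1.4 → f/2 → f/2.8 → f/4 → f/5.6 — 4 stops smaller aperture (darker).
Net so far: 12 stops darker. Shutter speed: 1/125 → 1/60 → 1/30 → 1/15 → 1/8 → 1/4 → 1/2 → 1 → 2 → 4 → 8 → 15 → 30.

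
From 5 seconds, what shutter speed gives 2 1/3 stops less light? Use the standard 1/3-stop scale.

Shutter speed: 5 → 4 → 3.2 → 2.5 → 2 → 1.6 → 1.3 → 1 — 2 1/3 stops shorter (darker).

1 s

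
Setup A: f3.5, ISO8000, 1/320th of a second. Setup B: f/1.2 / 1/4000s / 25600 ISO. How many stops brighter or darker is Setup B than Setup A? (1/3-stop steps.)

1 stop brighter

Aperture: f/3.5 → f/3.2 → f/2.8 → f/2.5 → f/2.2 → f/2 → f/1.8 → f/1.6 → f/1.4 → f/1.2 — 3 stops larger aperture (brighter).
Shutter speed: 1/320 → 1/400 → 1/500 → 1/640 → 1/800 → 1/1000 → 1/1250 → 1/1600 → 1/2000 → 1/2500 → 1/3200 → 1/4000 — 3 2/3 stops faster (darker).
ISO: 8000 → 10000 → 12800 → 16000 → 20000 → 25600 — 1 2/3 stops higher (brighter).
Net: +3 −3 2/3 +1 2/3 = +1 stop.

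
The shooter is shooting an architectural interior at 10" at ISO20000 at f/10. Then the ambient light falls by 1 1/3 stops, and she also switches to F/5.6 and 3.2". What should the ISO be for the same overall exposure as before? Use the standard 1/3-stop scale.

ISO 51200

Scene light: 1 1/3 stops darker.
Aperture: f/10 → f/9 → f/8 → f/7.1 → f/6.3 → f/5.6 — 1 2/3 stops larger aperture (brighter).
Shutter speed: 10 → 8 → 6 → 5 → 4 → 3.2 — 1 2/3 stops shorter (darker).
Net so far: 1 1/3 stops darker. ISO: 20000 → 25600 → 32000 → 40000 → 51200.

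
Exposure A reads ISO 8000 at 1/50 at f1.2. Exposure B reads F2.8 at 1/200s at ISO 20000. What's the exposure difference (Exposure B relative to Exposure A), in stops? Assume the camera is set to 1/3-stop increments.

Aperture: f/1.2 → f/1.4 → f/1.6 → f/1.8 → f/2 → f/2.2 → f/2.5 → f/2.8 — 2 1/3 stops smaller aperture (darker).
Shutter speed: 1/50 → 1/60 → 1/80 → 1/100 → 1/125 → 1/160 → 1/200 — 2 stops faster (darker).
ISO: 8000 → 10000 → 12800 → 16000 → 20000 — 1 1/3 stops higher (brighter).
Net: −2 1/3 −2 +1 1/3 = −3 stops.

3 stops darker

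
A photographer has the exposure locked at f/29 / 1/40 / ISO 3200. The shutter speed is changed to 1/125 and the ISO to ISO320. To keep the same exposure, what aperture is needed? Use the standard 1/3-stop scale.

Shutter speed: 1/40 → 1/50 → 1/60 → 1/80 → 1/100 → 1/125 — 1 2/3 stops faster (darker).
ISO: 3200 → 2500 → 2000 → 1600 → 1250 → 1000 → 800 → 640 → 500 → 400 → 320 — 3 1/3 stops dropped (darker).
Net change so far: 5 stops darker. Offset with the aperture: f/29 → f/25 → f/22 → f/20 → f/18 → f/16 → f/14 → f/13 → f/11 → f/10 → f/9 → f/8 → f/7.1 → f/6.3 → f/5.6 → f/5.

f/5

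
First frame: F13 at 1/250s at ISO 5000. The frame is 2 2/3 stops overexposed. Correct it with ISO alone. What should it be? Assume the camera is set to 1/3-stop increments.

Overexposed by 2 2/3 stops → need 2 2/3 stops darker.
ISO: 5000 → 4000 → 3200 → 2500 → 2000 → 1600 → 1250 → 1000 → 800.

ISO 800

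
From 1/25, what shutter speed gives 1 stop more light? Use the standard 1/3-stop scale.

1/13s

Shutter speed: 1/25 → 1/20 → 1/15 → 1/13 — 1 stop longer (brighter).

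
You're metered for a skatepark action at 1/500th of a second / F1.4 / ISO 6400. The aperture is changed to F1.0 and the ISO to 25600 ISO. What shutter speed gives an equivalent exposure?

1/4000s

Aperture: f/1.4 → f/1.0 — 1 stop larger aperture (brighter).
ISO: 6400 → 12800 → 25600 — 2 stops higher (brighter).
Net change so far: 3 stops brighter. Offset with the shutter speed: 1/500 → 1/1000 → 1/2000 → 1/4000.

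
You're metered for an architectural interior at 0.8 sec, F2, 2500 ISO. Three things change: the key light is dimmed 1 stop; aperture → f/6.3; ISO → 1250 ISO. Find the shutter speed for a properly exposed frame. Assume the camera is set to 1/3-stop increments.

Scene light: 1 stop darker.
Aperture: f/2 → f/2.2 → f/2.5 → f/2.8 → f/3.2 → f/3.5 → f/4 → f/4.5 → f/5 → f/5.6 → f/6.3 — 3 1/3 stops smaller aperture (darker).
ISO: 2500 → 2000 → 1600 → 1250 — 1 stop dropped (darker).
Net so far: 5 1/3 stops darker. Shutter speed: 0.8 → 1 → 1.3 → 1.6 → 2 → 2.5 → 3.2 → 4 → 5 → 6 → 8 → 10 → 13 → 15 → 20 → 25 → 30.

30 s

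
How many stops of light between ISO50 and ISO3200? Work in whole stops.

6 stops

50 → 100 → 200 → 400 → 800 → 1600 → 3200 — count the steps: 6 stops.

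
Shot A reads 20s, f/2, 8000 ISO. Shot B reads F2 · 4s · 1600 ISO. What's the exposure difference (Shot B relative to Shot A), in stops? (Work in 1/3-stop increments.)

4 2/3 stops darker

Aperture: unchanged.
Shutter speed: 20 → 15 → 13 → 10 → 8 → 6 → 5 → 4 — 2 1/3 stops shorter (darker).
ISO: 8000 → 6400 → 5000 → 4000 → 3200 → 2500 → 2000 → 1600 — 2 1/3 stops lower (darker).
Net: −2 1/3 −2 1/3 = −4 2/3 stops.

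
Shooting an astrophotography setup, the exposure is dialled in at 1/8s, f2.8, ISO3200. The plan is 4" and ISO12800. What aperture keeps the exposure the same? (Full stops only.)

f/32

Shutter speed: 1/8 → 1/4 → 1/2 → 1 → 2 → 4 — 5 stops slower (brighter).
ISO: 3200 → 6400 → 12800 — 2 stops higher (brighter).
Net change so far: 7 stops brighter. Offset with the aperture: f/2.8 → f/4 → f/5.6 → f/8 → f/11 → f/16 → f/22 → f/32.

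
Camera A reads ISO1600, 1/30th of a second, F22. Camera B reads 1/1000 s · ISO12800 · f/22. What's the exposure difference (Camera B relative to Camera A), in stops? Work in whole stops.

Aperture: unchanged.
Shutter speed: 1/30 → 1/60 → 1/125 → 1/250 → 1/500 → 1/1000 — 5 stops faster (darker).
ISO: 1600 → 3200 → 6400 → 12800 — 3 stops higher (brighter).
Net: −5 +3 = −2 stops.

2 stops darker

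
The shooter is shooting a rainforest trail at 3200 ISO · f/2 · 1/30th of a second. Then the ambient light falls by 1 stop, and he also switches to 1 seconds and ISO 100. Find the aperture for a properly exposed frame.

Scene light: 1 stop darker.
Shutter speed: 1/30 → 1/15 → 1/8 → 1/4 → 1/2 → 1 — 5 stops slower (brighter).
ISO: 3200 → 1600 → 800 → 400 → 200 → 100 — 5 stops lower (darker).
Net so far: 1 stop darker. Aperture: f/2 → f/1.4.

f/1.4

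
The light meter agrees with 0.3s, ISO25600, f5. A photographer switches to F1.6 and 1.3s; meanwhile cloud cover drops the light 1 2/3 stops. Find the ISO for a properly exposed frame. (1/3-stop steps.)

Scene light: 1 2/3 stops darker.
Aperture: f/5 → f/4.5 → f/4 → f/3.5 → f/3.2 → f/2.8 → f/2.5 → f/2.2 → f/2 → f/1.8 → f/1.6 — 3 1/3 stops opened up (brighter).
Shutter speed: 0.3 → 0.4 → 0.5 → 0.6 → 0.8 → 1 → 1.3 — 2 stops slower (brighter).
Net so far: 3 2/3 stops brighter. ISO: 25600 → 20000 → 16000 → 12800 → 10000 → 8000 → 6400 → 5000 → 4000 → 3200 → 2500 → 2000.

ISO 2000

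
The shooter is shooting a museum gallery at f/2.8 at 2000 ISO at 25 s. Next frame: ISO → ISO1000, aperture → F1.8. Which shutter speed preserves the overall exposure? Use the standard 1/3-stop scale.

20 s

ISO: 2000 → 1600 → 1250 → 1000 — 1 stop dropped (darker).
Aperture: f/2.8 → f/2.5 → f/2.2 → f/2 → f/1.8 — 1 1/3 stops larger aperture (brighter).
Net change so far: 1/3 stop brighter. Offset with the shutter speed: 25 → 20.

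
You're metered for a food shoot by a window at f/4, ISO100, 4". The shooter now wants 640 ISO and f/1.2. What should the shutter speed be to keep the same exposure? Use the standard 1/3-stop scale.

ISO: 100 → 125 → 160 → 200 → 250 → 320 → 400 → 500 → 640 — 2 2/3 stops raised (brighter).
Aperture: f/4 → f/3.5 → f/3.2 → f/2.8 → f/2.5 → f/2.2 → f/2 → f/1.8 → f/1.6 → f/1.4 → f/1.2 — 3 1/3 stops wider (brighter).
Net change so far: 6 stops brighter. Offset with the shutter speed: 4 → 3.2 → 2.5 → 2 → 1.6 → 1.3 → 1 → 0.8 → 0.6 → 0.5 → 0.4 → 0.3 → 1/4 → 1/5 → 1/6 → 1/8 → 1/10 → 1/13 → 1/15.

1/15s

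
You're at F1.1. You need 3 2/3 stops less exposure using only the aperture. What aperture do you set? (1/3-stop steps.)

Aperture: f/1.1 → f/1.2 → f/1.4 → f/1.6 → f/1.8 → f/2 → f/2.2 → f/2.5 → f/2.8 → f/3.2 → f/3.5 → f/4 — 3 2/3 stops narrower (darker).

f/4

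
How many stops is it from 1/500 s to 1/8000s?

1/500 → 1/1000 → 1/2000 → 1/4000 → 1/8000 — count the steps: 4 stops.

4 stops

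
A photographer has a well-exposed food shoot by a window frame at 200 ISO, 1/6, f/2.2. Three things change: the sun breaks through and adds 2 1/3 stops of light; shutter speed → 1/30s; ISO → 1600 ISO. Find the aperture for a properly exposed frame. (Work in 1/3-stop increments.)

Scene light: 2 1/3 stops brighter.
Shutter speed: 1/6 → 1/8 → 1/10 → 1/13 → 1/15 → 1/20 → 1/25 → 1/30 — 2 1/3 stops faster (darker).
ISO: 200 → 250 → 320 → 400 → 500 → 640 → 800 → 1000 → 1250 → 1600 — 3 stops raised (brighter).
Net so far: 3 stops brighter. Aperture: f/2.2 → f/2.5 → f/2.8 → f/3.2 → f/3.5 → f/4 → f/4.5 → f/5 → f/5.6 → f/6.3.

f/6.3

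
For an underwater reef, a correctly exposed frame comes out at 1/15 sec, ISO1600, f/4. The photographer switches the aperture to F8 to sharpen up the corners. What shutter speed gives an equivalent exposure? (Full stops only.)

1/4s

Aperture: f/4 → f/5.6 → f/8 — 2 stops smaller aperture (darker).
Need 2 stops brighter from the shutter speed: 1/15 → 1/8 → 1/4.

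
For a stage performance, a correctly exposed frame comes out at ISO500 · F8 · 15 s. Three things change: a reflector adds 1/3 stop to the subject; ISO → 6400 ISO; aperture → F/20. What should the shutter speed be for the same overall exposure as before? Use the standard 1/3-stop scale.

6 s

Scene light: 1/3 stop brighter.
ISO: 500 → 640 → 800 → 1000 → 1250 → 1600 → 2000 → 2500 → 3200 → 4000 → 5000 → 6400 — 3 2/3 stops raised (brighter).
Aperture: f/8 → f/9 → f/10 → f/11 → f/13 → f/14 → f/16 → f/18 → f/20 — 2 2/3 stops stopped down (darker).
Net so far: 1 1/3 stops brighter. Shutter speed: 15 → 13 → 10 → 8 → 6.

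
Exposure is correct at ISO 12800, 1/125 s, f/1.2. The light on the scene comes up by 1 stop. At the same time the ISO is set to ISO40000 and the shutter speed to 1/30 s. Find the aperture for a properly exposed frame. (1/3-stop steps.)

Scene light: 1 stop brighter.
ISO: 12800 → 16000 → 20000 → 25600 → 32000 → 40000 — 1 2/3 stops higher (brighter).
Shutter speed: 1/125 → 1/100 → 1/80 → 1/60 → 1/50 → 1/40 → 1/30 — 2 stops longer (brighter).
Net so far: 4 2/3 stops brighter. Aperture: f/1.2 → f/1.4 → f/1.6 → f/1.8 → f/2 → f/2.2 → f/2.5 → f/2.8 → f/3.2 → f/3.5 → f/4 → f/4.5 → f/5 → f/5.6 → f/6.3.

f/6.3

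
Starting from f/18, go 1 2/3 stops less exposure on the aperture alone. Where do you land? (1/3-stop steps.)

f/32

Aperture: f/18 → f/20 → f/22 → f/25 → f/29 → f/32 — 1 2/3 stops stopped down (darker).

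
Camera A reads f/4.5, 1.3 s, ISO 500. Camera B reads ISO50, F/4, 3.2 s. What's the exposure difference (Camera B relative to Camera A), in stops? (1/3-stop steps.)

1 2/3 stops darker

Aperture: f/4.5 → f/4 — 1/3 stop wider (brighter).
Shutter speed: 1.3 → 1.6 → 2 → 2.5 → 3.2 — 1 1/3 stops longer (brighter).
ISO: 500 → 400 → 320 → 250 → 200 → 160 → 125 → 100 → 80 → 64 → 50 — 3 1/3 stops lower (darker).
Net: +1/3 +1 1/3 −3 1/3 = −1 2/3 stops.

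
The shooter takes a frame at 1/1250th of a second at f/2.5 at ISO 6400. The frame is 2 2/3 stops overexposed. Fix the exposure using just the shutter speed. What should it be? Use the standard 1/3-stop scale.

1/8000s

Overexposed by 2 2/3 stops → need 2 2/3 stops darker.
Shutter speed: 1/1250 → 1/1600 → 1/2000 → 1/2500 → 1/3200 → 1/4000 → 1/5000 → 1/6400 → 1/8000.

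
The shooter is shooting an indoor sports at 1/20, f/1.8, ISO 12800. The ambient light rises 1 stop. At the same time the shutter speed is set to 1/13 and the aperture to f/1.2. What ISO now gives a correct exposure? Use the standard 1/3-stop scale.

Scene light: 1 stop brighter.
Shutter speed: 1/20 → 1/15 → 1/13 — 2/3 stop slower (brighter).
Aperture: f/1.8 → f/1.6 → f/1.4 → f/1.2 — 1 stop wider (brighter).
Net so far: 2 2/3 stops brighter. ISO: 12800 → 10000 → 8000 → 6400 → 5000 → 4000 → 3200 → 2500 → 2000.

ISO 2000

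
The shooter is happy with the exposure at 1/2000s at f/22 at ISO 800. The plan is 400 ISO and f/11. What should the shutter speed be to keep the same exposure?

ISO: 800 → 400 — 1 stop lower (darker).
Aperture: f/22 → f/16 → f/11 — 2 stops wider (brighter).
Net change so far: 1 stop brighter. Offset with the shutter speed: 1/2000 → 1/4000.

1/4000s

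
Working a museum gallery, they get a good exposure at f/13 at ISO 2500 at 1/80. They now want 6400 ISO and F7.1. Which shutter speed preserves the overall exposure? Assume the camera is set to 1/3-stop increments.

1/640s

ISO: 2500 → 3200 → 4000 → 5000 → 6400 — 1 1/3 stops raised (brighter).
Aperture: f/13 → f/11 → f/10 → f/9 → f/8 → f/7.1 — 1 2/3 stops wider (brighter).
Net change so far: 3 stops brighter. Offset with the shutter speed: 1/80 → 1/100 → 1/125 → 1/160 → 1/200 → 1/250 → 1/320 → 1/400 → 1/500 → 1/640.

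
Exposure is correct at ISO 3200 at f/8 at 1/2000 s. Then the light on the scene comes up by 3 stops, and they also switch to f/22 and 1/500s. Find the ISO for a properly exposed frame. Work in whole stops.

ISO 800

Scene light: 3 stops brighter.
Aperture: f/8 → f/11 → f/16 → f/22 — 3 stops narrower (darker).
Shutter speed: 1/2000 → 1/1000 → 1/500 — 2 stops slower (brighter).
Net so far: 2 stops brighter. ISO: 3200 → 1600 → 800.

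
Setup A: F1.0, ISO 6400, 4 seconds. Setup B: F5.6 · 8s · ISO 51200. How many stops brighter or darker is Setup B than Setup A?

1 stop darker

Aperture: f/1.0 → f/1.4 → f/2 → f/2.8 → f/4 → f/5.6 — 5 stops stopped down (darker).
Shutter speed: 4 → 8 — 1 stop longer (brighter).
ISO: 6400 → 12800 → 25600 → 51200 — 3 stops raised (brighter).
Net: −5 +1 +3 = −1 stop.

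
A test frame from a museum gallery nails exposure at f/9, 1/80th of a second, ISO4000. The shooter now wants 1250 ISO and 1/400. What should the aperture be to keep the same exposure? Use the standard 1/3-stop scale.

f/2.2

ISO: 4000 → 3200 → 2500 → 2000 → 1600 → 1250 — 1 2/3 stops lower (darker).
Shutter speed: 1/80 → 1/100 → 1/125 → 1/160 → 1/200 → 1/250 → 1/320 → 1/400 — 2 1/3 stops shorter (darker).
Net change so far: 4 stops darker. Offset with the aperture: f/9 → f/8 → f/7.1 → f/6.3 → f/5.6 → f/5 → f/4.5 → f/4 → f/3.5 → f/3.2 → f/2.8 → f/2.5 → f/2.2.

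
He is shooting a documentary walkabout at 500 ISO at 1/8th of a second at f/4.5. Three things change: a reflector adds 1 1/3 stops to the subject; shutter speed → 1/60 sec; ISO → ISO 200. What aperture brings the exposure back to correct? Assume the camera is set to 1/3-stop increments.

Scene light: 1 1/3 stops brighter.
Shutter speed: 1/8 → 1/10 → 1/13 → 1/15 → 1/20 → 1/25 → 1/30 → 1/40 → 1/50 → 1/60 — 3 stops faster (darker).
ISO: 500 → 400 → 320 → 250 → 200 — 1 1/3 stops lower (darker).
Net so far: 3 stops darker. Aperture: f/4.5 → f/4 → f/3.5 → f/3.2 → f/2.8 → f/2.5 → f/2.2 → f/2 → f/1.8 → f/1.6.

f/1.6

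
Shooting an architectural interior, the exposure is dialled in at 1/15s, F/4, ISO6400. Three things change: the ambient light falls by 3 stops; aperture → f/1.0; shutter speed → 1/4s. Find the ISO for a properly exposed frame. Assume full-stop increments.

Scene light: 3 stops darker.
Aperture: f/4 → f/2.8 → f/2 → f/1.4 → f/1.0 — 4 stops opened up (brighter).
Shutter speed: 1/15 → 1/8 → 1/4 — 2 stops slower (brighter).
Net so far: 3 stops brighter. ISO: 6400 → 3200 → 1600 → 800.

ISO 800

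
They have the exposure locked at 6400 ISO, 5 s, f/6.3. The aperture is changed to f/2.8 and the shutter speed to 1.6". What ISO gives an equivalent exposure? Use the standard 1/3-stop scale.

Aperture: f/6.3 → f/5.6 → f/5 → f/4.5 → f/4 → f/3.5 → f/3.2 → f/2.8 — 2 1/3 stops opened up (brighter).
Shutter speed: 5 → 4 → 3.2 → 2.5 → 2 → 1.6 — 1 2/3 stops shorter (darker).
Net change so far: 2/3 stop brighter. Offset with the ISO: 6400 → 5000 → 4000.

ISO 4000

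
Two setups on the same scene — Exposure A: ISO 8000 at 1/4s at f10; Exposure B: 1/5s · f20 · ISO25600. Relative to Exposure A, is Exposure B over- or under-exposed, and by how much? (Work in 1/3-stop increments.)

Aperture: f/10 → f/11 → f/13 → f/14 → f/16 → f/18 → f/20 — 2 stops smaller aperture (darker).
Shutter speed: 1/4 → 1/5 — 1/3 stop shorter (darker).
ISO: 8000 → 10000 → 12800 → 16000 → 20000 → 25600 — 1 2/3 stops raised (brighter).
Net: −2 −1/3 +1 2/3 = −2/3 stops.

2/3 stop darker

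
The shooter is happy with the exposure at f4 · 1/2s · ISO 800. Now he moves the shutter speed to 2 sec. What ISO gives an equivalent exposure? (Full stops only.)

Shutter speed: 1/2 → 1 → 2 — 2 stops slower (brighter).
Need 2 stops darker from the ISO: 800 → 400 → 200.

ISO 200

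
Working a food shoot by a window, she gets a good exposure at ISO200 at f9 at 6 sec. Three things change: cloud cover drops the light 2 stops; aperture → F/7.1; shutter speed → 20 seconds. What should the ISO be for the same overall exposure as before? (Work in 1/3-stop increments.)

Scene light: 2 stops darker.
Aperture: f/9 → f/8 → f/7.1 — 2/3 stop larger aperture (brighter).
Shutter speed: 6 → 8 → 10 → 13 → 15 → 20 — 1 2/3 stops slower (brighter).
Net so far: 1/3 stop brighter. ISO: 200 → 160.

ISO 160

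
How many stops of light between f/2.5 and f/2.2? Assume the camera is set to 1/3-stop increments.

f/2.5 → f/2.2 — count the steps: 1 third-stops = 1/3 stop.

1/3 stop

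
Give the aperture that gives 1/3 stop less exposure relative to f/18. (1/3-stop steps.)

Aperture: f/18 → f/20 — 1/3 stop narrower (darker).

f/20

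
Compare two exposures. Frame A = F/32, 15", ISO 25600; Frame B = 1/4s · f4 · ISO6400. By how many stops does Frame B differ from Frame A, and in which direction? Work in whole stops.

2 stops darker

Aperture: f/32 → f/22 → f/16 → f/11 → f/8 → f/5.6 → f/4 — 6 stops opened up (brighter).
Shutter speed: 15 → 8 → 4 → 2 → 1 → 1/2 → 1/4 — 6 stops shorter (darker).
ISO: 25600 → 12800 → 6400 — 2 stops lower (darker).
Net: +6 −6 −2 = −2 stops.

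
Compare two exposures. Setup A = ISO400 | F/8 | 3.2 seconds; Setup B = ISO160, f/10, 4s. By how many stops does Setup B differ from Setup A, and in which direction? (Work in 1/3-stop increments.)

Aperture: f/8 → f/9 → f/10 — 2/3 stop stopped down (darker).
Shutter speed: 3.2 → 4 — 1/3 stop slower (brighter).
ISO: 400 → 320 → 250 → 200 → 160 — 1 1/3 stops lower (darker).
Net: −2/3 +1/3 −1 1/3 = −1 2/3 stops.

1 2/3 stops darker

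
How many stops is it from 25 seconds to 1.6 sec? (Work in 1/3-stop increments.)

25 → 20 → 15 → 13 → 10 → 8 → 6 → 5 → 4 → 3.2 → 2.5 → 2 → 1.6 — count the steps: 12 third-stops = 4 stops.

4 stops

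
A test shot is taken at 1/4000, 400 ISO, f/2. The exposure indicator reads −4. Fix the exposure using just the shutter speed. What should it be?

1/250s

Underexposed by 4 stops → need 4 stops brighter.
Shutter speed: 1/4000 → 1/2000 → 1/1000 → 1/500 → 1/250.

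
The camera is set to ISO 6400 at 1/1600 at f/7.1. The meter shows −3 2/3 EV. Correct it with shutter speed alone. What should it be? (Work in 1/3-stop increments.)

Underexposed by 3 2/3 stops → need 3 2/3 stops brighter.
Shutter speed: 1/1600 → 1/1250 → 1/1000 → 1/800 → 1/640 → 1/500 → 1/400 → 1/320 → 1/250 → 1/200 → 1/160 → 1/125.

1/125s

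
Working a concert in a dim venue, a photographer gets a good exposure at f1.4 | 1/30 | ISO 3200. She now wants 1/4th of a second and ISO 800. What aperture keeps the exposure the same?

f/2

Shutter speed: 1/30 → 1/15 → 1/8 → 1/4 — 3 stops longer (brighter).
ISO: 3200 → 1600 → 800 — 2 stops dropped (darker).
Net change so far: 1 stop brighter. Offset with the aperture: f/1.4 → f/2.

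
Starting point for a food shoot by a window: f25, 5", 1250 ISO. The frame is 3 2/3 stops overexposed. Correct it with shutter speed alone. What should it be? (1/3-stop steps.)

Overexposed by 3 2/3 stops → need 3 2/3 stops darker.
Shutter speed: 5 → 4 → 3.2 → 2.5 → 2 → 1.6 → 1.3 → 1 → 0.8 → 0.6 → 0.5 → 0.4.

0.4 s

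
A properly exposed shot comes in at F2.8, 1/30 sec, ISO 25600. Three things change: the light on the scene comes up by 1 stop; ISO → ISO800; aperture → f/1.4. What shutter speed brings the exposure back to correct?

1/8s

Scene light: 1 stop brighter.
ISO: 25600 → 12800 → 6400 → 3200 → 1600 → 800 — 5 stops dropped (darker).
Aperture: f/2.8 → f/2 → f/1.4 — 2 stops wider (brighter).
Net so far: 2 stops darker. Shutter speed: 1/30 → 1/15 → 1/8.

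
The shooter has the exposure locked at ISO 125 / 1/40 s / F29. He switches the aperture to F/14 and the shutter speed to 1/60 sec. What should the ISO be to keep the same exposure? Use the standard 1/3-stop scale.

ISO 50

Aperture: f/29 → f/25 → f/22 → f/20 → f/18 → f/16 → f/14 — 2 stops opened up (brighter).
Shutter speed: 1/40 → 1/50 → 1/60 — 2/3 stop shorter (darker).
Net change so far: 1 1/3 stops brighter. Offset with the ISO: 125 → 100 → 80 → 64 → 50.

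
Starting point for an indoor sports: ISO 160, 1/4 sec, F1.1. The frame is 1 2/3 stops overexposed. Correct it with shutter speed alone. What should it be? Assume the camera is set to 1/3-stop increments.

Overexposed by 1 2/3 stops → need 1 2/3 stops darker.
Shutter speed: 1/4 → 1/5 → 1/6 → 1/8 → 1/10 → 1/13.

1/13s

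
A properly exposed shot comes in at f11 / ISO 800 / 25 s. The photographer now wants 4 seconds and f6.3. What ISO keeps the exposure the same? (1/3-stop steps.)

Shutter speed: 25 → 20 → 15 → 13 → 10 → 8 → 6 → 5 → 4 — 2 2/3 stops shorter (darker).
Aperture: f/11 → f/10 → f/9 → f/8 → f/7.1 → f/6.3 — 1 2/3 stops opened up (brighter).
Net change so far: 1 stop darker. Offset with the ISO: 800 → 1000 → 1250 → 1600.

ISO 1600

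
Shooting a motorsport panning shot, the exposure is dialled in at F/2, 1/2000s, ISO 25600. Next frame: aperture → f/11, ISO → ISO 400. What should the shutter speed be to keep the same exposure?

1 s

Aperture: f/2 → f/2.8 → f/4 → f/5.6 → f/8 → f/11 — 5 stops smaller aperture (darker).
ISO: 25600 → 12800 → 6400 → 3200 → 1600 → 800 → 400 — 6 stops lower (darker).
Net change so far: 11 stops darker. Offset with the shutter speed: 1/2000 → 1/1000 → 1/500 → 1/250 → 1/125 → 1/60 → 1/30 → 1/15 → 1/8 → 1/4 → 1/2 → 1.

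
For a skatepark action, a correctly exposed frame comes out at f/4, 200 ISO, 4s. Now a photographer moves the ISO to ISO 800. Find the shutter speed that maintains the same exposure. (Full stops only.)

ISO: 200 → 400 → 800 — 2 stops raised (brighter).
Need 2 stops darker from the shutter speed: 4 → 2 → 1.

1 s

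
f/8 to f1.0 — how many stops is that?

6 stops

f/8 → f/5.6 → f/4 → f/2.8 → f/2 → f/1.4 → f/1.0 — count the steps: 6 stops.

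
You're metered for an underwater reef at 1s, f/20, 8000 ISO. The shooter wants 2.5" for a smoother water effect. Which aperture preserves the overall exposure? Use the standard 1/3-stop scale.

f/32

Shutter speed: 1 → 1.3 → 1.6 → 2 → 2.5 — 1 1/3 stops longer (brighter).
Need 1 1/3 stops darker from the aperture: f/20 → f/22 → f/25 → f/29 → f/32.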